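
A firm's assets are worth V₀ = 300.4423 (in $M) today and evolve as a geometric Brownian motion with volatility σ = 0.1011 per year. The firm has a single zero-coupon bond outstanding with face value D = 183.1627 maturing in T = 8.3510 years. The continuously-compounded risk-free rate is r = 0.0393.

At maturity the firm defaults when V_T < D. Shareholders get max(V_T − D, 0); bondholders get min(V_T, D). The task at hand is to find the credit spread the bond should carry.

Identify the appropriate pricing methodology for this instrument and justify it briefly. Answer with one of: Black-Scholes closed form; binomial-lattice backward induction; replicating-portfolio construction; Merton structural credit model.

framework: Merton structural credit model

Key observation: a levered firm with one bullet debt due at 8.3510 years is the canonical structural-credit setup: equity is a call on the firm's assets struck at the face value.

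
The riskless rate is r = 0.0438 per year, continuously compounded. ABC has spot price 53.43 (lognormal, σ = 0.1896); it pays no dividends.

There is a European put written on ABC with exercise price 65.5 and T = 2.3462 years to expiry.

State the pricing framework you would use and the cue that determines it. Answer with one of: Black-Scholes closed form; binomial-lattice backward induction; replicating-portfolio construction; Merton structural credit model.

Key observation: the strike-65.5 put on ABC is European-exercise on a continuously-modelled lognormal underlying, so its value is a single closed-form evaluation.

framework: Black-Scholes closed form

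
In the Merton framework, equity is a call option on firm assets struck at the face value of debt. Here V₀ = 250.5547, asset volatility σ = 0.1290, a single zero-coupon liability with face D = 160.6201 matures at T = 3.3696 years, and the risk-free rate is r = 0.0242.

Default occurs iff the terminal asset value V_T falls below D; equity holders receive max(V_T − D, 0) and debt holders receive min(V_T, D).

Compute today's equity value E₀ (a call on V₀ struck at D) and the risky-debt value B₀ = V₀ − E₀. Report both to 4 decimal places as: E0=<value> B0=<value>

E0=102.7206 B0=147.8341

Equity is a call on the firm's assets struck at D = 160.6201:
d₁ = [ln(V₀/D) + (r + σ²/2)T] / (σ√T)
   = [ln(250.5547/160.6201) + (0.0242 + 0.5·0.1290²)·3.3696] / (0.1290·√3.3696)
   = [0.444635 + 0.109581] / 0.236798 = 2.340456
d₂ = d₁ − σ√T = 2.340456 − 0.236798 = 2.103658
N(d₁) = 0.990370,  N(d₂) = 0.982296,  e^(−rT) = 0.921692
E₀ = V₀·N(d₁) − D·e^(−rT)·N(d₂)
   = 250.5547·0.990370 − 160.6201·0.921692·0.982296 = 102.720558
B₀ = V₀ − E₀ = 250.5547 − 102.720558 = 147.834142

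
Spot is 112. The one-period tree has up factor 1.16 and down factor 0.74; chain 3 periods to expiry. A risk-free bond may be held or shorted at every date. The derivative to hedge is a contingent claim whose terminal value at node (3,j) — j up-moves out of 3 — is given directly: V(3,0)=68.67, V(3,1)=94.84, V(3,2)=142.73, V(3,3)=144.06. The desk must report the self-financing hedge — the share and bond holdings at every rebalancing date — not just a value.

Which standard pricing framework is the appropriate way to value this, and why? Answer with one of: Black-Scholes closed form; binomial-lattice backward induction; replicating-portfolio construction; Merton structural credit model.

framework: replicating-portfolio construction

Key observation: a price alone would not answer the question — the per-node share/bond construction on the spot-112, 1.16/0.74 tree is required, and only the replicating-portfolio method yields it.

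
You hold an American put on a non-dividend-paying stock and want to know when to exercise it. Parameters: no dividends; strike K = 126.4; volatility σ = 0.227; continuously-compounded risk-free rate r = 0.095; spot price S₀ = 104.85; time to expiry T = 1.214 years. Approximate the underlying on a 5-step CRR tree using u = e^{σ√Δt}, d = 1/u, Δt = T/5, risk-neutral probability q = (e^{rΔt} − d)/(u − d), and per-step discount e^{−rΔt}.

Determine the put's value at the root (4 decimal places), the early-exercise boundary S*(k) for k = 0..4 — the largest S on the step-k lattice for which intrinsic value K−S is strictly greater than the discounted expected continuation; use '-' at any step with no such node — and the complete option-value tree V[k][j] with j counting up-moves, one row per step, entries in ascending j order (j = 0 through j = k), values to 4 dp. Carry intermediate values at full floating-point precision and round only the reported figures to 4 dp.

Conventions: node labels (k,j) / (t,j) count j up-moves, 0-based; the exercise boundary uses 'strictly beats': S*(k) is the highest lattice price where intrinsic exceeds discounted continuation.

price = 21.5500
boundary = 104.8500 93.7543 104.8500 93.7543 104.8500
tree:
21.5500
32.6457 12.0011
42.5673 21.5500 5.4626
51.4389 32.6457 11.0572 1.5681
59.3716 42.5673 21.5500 3.7861 0.0000
66.4649 51.4389 32.6457 9.1411 0.0000 0.0000

params: Δt=0.24280 u=1.11835 d=0.89418 q=0.57615 e^(-rΔt)=0.97720
t_5 payoffs: 66.4649 51.4389 32.6457 9.1411 0.0000 0.0000
t_4: node(4,0) S=67.0284 payoff=59.3716 vs cont=56.4894 → 59.3716 [stop]  node(4,1) S=83.8327 payoff=42.5673 vs cont=39.6851 → 42.5673 [stop]  node(4,2) S=104.8500 payoff=21.5500 vs cont=18.6678 → 21.5500 [stop]  node(4,3) S=131.1364 payoff=0.0000 vs cont=3.7861 → 3.7861 [wait]  node(4,4) S=164.0130 payoff=0.0000 vs cont=0.0000 → 0.0000 [wait]  ⇒ S*(4)=104.8500
t_3: node(3,0) S=74.9611 payoff=51.4389 vs cont=48.5567 → 51.4389 [stop]  node(3,1) S=93.7543 payoff=32.6457 vs cont=29.7636 → 32.6457 [stop]  node(3,2) S=117.2589 payoff=9.1411 vs cont=11.0572 → 11.0572 [wait]  node(3,3) S=146.6563 payoff=0.0000 vs cont=1.5681 → 1.5681 [wait]  ⇒ S*(3)=93.7543
t_2: node(2,0) S=83.8327 payoff=42.5673 vs cont=39.6851 → 42.5673 [stop]  node(2,1) S=104.8500 payoff=21.5500 vs cont=19.7466 → 21.5500 [stop]  node(2,2) S=131.1364 payoff=0.0000 vs cont=5.4626 → 5.4626 [wait]  ⇒ S*(2)=104.8500
t_1: node(1,0) S=93.7543 payoff=32.6457 vs cont=29.7636 → 32.6457 [stop]  node(1,1) S=117.2589 payoff=9.1411 vs cont=12.0011 → 12.0011 [wait]  ⇒ S*(1)=93.7543
t_0: node(0,0) S=104.8500 payoff=21.5500 vs cont=20.2781 → 21.5500 [stop]  ⇒ S*(0)=104.8500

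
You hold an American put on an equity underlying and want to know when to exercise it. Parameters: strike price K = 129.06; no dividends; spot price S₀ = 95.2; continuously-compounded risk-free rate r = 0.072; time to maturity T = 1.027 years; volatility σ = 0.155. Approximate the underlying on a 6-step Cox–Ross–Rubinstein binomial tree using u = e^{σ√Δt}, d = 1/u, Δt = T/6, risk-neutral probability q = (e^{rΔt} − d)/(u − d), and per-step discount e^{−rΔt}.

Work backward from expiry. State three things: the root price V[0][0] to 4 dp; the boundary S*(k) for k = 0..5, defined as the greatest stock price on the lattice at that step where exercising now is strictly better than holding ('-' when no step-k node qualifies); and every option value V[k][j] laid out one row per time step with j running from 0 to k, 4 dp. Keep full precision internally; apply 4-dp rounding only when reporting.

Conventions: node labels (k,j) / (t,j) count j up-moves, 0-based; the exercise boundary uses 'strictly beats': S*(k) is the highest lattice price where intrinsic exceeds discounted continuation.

price = 33.8600
boundary = 95.2000 101.5049 108.2273 115.3950 108.2273 115.3950
tree:
33.8600
39.7733 27.5551
45.3192 33.8600 20.8327
50.5207 39.7733 27.5551 13.6650
55.3991 45.3192 33.8600 20.8327 7.0918
59.9745 50.5207 39.7733 27.5551 13.6650 2.4950
64.2657 55.3991 45.3192 33.8600 20.8327 6.0226 0.0000

Δt=0.17117  u=1.06623  d=0.93789  q=0.58059  discount=0.98775
step 6 (expiry): payoffs max(K−S,0) = 64.2657 55.3991 45.3192 33.8600 20.8327 6.0226 0.0000
step 5: (k=5,j=0): S=69.0855, K−S=59.9745, hold=58.3937 ⇒ V=59.9745 exercise | (k=5,j=1): S=78.5393, K−S=50.5207, hold=48.9400 ⇒ V=50.5207 exercise | (k=5,j=2): S=89.2867, K−S=39.7733, hold=38.1925 ⇒ V=39.7733 exercise | (k=5,j=3): S=101.5049, K−S=27.5551, hold=25.9743 ⇒ V=27.5551 exercise | (k=5,j=4): S=115.3950, K−S=13.6650, hold=12.0842 ⇒ V=13.6650 exercise | (k=5,j=5): S=131.1859, K−S=0.0000, hold=2.4950 ⇒ V=2.4950 continue  boundary S*=115.3950
step 4: (k=4,j=0): S=73.6609, K−S=55.3991, hold=53.8184 ⇒ V=55.3991 exercise | (k=4,j=1): S=83.7408, K−S=45.3192, hold=43.7385 ⇒ V=45.3192 exercise | (k=4,j=2): S=95.2000, K−S=33.8600, hold=32.2792 ⇒ V=33.8600 exercise | (k=4,j=3): S=108.2273, K−S=20.8327, hold=19.2519 ⇒ V=20.8327 exercise | (k=4,j=4): S=123.0374, K−S=6.0226, hold=7.0918 ⇒ V=7.0918 continue  boundary S*=108.2273
step 3: (k=3,j=0): S=78.5393, K−S=50.5207, hold=48.9400 ⇒ V=50.5207 exercise | (k=3,j=1): S=89.2867, K−S=39.7733, hold=38.1925 ⇒ V=39.7733 exercise | (k=3,j=2): S=101.5049, K−S=27.5551, hold=25.9743 ⇒ V=27.5551 exercise | (k=3,j=3): S=115.3950, K−S=13.6650, hold=12.6974 ⇒ V=13.6650 exercise  boundary S*=115.3950
step 2: (k=2,j=0): S=83.7408, K−S=45.3192, hold=43.7385 ⇒ V=45.3192 exercise | (k=2,j=1): S=95.2000, K−S=33.8600, hold=32.2792 ⇒ V=33.8600 exercise | (k=2,j=2): S=108.2273, K−S=20.8327, hold=19.2519 ⇒ V=20.8327 exercise  boundary S*=108.2273
step 1: (k=1,j=0): S=89.2867, K−S=39.7733, hold=38.1925 ⇒ V=39.7733 exercise | (k=1,j=1): S=101.5049, K−S=27.5551, hold=25.9743 ⇒ V=27.5551 exercise  boundary S*=101.5049
step 0: (k=0,j=0): S=95.2000, K−S=33.8600, hold=32.2792 ⇒ V=33.8600 exercise  boundary S*=95.2000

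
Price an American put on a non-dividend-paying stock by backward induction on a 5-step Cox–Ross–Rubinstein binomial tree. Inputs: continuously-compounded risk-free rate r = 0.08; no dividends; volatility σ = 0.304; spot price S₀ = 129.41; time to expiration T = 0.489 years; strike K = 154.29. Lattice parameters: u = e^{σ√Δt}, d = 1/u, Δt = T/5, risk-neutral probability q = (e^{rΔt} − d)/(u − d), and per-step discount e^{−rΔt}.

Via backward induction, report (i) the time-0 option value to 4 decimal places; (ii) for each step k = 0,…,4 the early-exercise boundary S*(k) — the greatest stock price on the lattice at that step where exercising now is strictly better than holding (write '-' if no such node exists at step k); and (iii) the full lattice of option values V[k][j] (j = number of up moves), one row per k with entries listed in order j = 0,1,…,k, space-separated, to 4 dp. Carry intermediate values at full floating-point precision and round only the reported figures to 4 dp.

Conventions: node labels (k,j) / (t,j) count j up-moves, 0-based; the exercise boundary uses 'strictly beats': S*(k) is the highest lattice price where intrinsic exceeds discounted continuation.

Δt=0.09780  u=1.09974  d=0.90931  q=0.51750  discount=0.99221
step 5 (expiry): payoffs max(K−S,0) = 73.8400 56.9922 36.6163 11.9732 0.0000 0.0000
step 4: (k=4,j=0): S=88.4738, K−S=65.8162, hold=64.6138 ⇒ V=65.8162 exercise | (k=4,j=1): S=107.0018, K−S=47.2882, hold=46.0857 ⇒ V=47.2882 exercise | (k=4,j=2): S=129.4100, K−S=24.8800, hold=23.6775 ⇒ V=24.8800 exercise | (k=4,j=3): S=156.5109, K−S=0.0000, hold=5.7321 ⇒ V=5.7321 continue | (k=4,j=4): S=189.2872, K−S=0.0000, hold=0.0000 ⇒ V=0.0000 continue  boundary S*=129.4100
step 3: (k=3,j=0): S=97.2978, K−S=56.9922, hold=55.7898 ⇒ V=56.9922 exercise | (k=3,j=1): S=117.6737, K−S=36.6163, hold=35.4138 ⇒ V=36.6163 exercise | (k=3,j=2): S=142.3168, K−S=11.9732, hold=14.8543 ⇒ V=14.8543 continue | (k=3,j=3): S=172.1206, K−S=0.0000, hold=2.7442 ⇒ V=2.7442 continue  boundary S*=117.6737
step 2: (k=2,j=0): S=107.0018, K−S=47.2882, hold=46.0857 ⇒ V=47.2882 exercise | (k=2,j=1): S=129.4100, K−S=24.8800, hold=25.1569 ⇒ V=25.1569 continue | (k=2,j=2): S=156.5109, K−S=0.0000, hold=8.5204 ⇒ V=8.5204 continue  boundary S*=107.0018
step 1: (k=1,j=0): S=117.6737, K−S=36.6163, hold=35.5560 ⇒ V=36.6163 exercise | (k=1,j=1): S=142.3168, K−S=11.9732, hold=16.4186 ⇒ V=16.4186 continue  boundary S*=117.6737
step 0: (k=0,j=0): S=129.4100, K−S=24.8800, hold=25.9601 ⇒ V=25.9601 continue  boundary S*=-

price = 25.9601
boundary = - 117.6737 107.0018 117.6737 129.4100
tree:
25.9601
36.6163 16.4186
47.2882 25.1569 8.5204
56.9922 36.6163 14.8543 2.7442
65.8162 47.2882 24.8800 5.7321 0.0000
73.8400 56.9922 36.6163 11.9732 0.0000 0.0000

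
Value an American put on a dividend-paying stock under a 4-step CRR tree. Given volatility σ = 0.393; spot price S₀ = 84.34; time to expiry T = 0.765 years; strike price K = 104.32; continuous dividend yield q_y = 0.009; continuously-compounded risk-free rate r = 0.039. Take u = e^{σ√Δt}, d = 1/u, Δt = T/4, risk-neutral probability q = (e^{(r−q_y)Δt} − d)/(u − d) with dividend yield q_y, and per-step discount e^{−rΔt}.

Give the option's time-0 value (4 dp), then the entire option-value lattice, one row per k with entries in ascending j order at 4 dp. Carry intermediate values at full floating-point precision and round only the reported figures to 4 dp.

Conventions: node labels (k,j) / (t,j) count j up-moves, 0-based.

price = 24.3023
tree:
24.3023
33.7355 14.2097
44.5131 22.2989 5.4504
53.9571 33.2981 10.4354 0.0000
61.9099 44.5131 19.9800 0.0000 0.0000

params: Δt=0.19125 u=1.18752 d=0.84209 q=0.47380 e^(-rΔt)=0.99257
t_4 payoffs: 61.9099 44.5131 19.9800 0.0000 0.0000
k=3: node(3,0) S=50.3629 payoff=53.9571 vs cont=53.2685 → 53.9571 [stop]  node(3,1) S=71.0219 payoff=33.2981 vs cont=32.6450 → 33.2981 [stop]  node(3,2) S=100.1555 payoff=4.1645 vs cont=10.4354 → 10.4354 [wait]  node(3,3) S=141.2397 payoff=0.0000 vs cont=0.0000 → 0.0000 [wait]
k=2: node(2,0) S=59.8069 payoff=44.5131 vs cont=43.8407 → 44.5131 [stop]  node(2,1) S=84.3400 payoff=19.9800 vs cont=22.2989 → 22.2989 [wait]  node(2,2) S=118.9366 payoff=0.0000 vs cont=5.4504 → 5.4504 [wait]
k=1: node(1,0) S=71.0219 payoff=33.2981 vs cont=33.7355 → 33.7355 [wait]  node(1,1) S=100.1555 payoff=4.1645 vs cont=14.2097 → 14.2097 [wait]
k=0: node(0,0) S=84.3400 payoff=19.9800 vs cont=24.3023 → 24.3023 [wait]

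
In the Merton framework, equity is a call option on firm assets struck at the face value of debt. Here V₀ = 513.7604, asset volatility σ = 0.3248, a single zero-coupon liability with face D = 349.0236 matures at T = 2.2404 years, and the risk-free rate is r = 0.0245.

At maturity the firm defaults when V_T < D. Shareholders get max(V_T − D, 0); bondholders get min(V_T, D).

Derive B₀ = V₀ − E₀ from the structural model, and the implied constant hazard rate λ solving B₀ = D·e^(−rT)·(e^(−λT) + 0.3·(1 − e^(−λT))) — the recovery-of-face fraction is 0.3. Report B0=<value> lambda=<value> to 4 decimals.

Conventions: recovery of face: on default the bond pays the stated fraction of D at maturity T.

Apply the equity-as-call identities (strike 349.0236, horizon 2.2404 years):
d₁ = [ln(V₀/D) + (r + σ²/2)T] / (σ√T)
   = [ln(513.7604/349.0236) + (0.0245 + 0.5·0.3248²)·2.2404] / (0.3248·√2.2404)
   = [0.386617 + 0.173065] / 0.486160 = 1.151233
d₂ = d₁ − σ√T = 1.151233 − 0.486160 = 0.665073
N(d₁) = 0.875182,  N(d₂) = 0.746998,  e^(−rT) = 0.946589
E₀ = V₀·N(d₁) − D·e^(−rT)·N(d₂)
   = 513.7604·0.875182 − 349.0236·0.946589·0.746998 = 202.838933
B₀ = V₀ − E₀ = 513.7604 − 202.838933 = 310.921467
e^(−λT) = (B₀·e^(rT)/D − 0.3)/(1 − 0.3) = (310.9215·1.056424/349.0236 − 0.3)/0.7 = 0.91585257
λ = −ln(0.91585257)/2.2404 = 0.039234

B0=310.9215 lambda=0.0392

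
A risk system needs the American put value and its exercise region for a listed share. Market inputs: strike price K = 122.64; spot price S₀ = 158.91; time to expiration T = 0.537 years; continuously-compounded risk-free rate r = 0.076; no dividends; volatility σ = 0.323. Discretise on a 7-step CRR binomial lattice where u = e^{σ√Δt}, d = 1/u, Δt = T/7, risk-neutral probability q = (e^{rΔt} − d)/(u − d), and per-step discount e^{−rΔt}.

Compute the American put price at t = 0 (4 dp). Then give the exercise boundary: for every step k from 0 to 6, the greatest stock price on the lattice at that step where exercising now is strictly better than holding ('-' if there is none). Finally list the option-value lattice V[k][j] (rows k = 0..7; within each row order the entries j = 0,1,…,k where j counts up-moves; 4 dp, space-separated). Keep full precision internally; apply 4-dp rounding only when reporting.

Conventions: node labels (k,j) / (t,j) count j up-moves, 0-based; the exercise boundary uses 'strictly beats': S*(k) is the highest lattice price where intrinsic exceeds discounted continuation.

price = 1.4959
boundary = - - - - - 101.5982 111.1064
tree:
1.4959
2.6616 0.3943
4.6566 0.7775 0.0311
7.9695 1.5305 0.0638 0.0000
13.2356 3.0070 0.1311 0.0000 0.0000
21.0418 5.8958 0.2692 0.0000 0.0000 0.0000
29.7363 11.5336 0.5529 0.0000 0.0000 0.0000 0.0000
37.6868 21.0418 1.1356 0.0000 0.0000 0.0000 0.0000 0.0000

Δt=0.07671, u=1.09359, d=0.91442, q=0.51029, disc=e^(-rΔt)=0.99419
k=7 terminal: V=max(K-S,0) → 37.6868 21.0418 1.1356 0.0000 0.0000 0.0000 0.0000 0.0000
k=6: j=0 S=92.9037 intr=29.7363 cont=29.0234 V=29.7363[EX]; j=1 S=111.1064 intr=11.5336 cont=10.8207 V=11.5336[EX]; j=2 S=132.8756 intr=0.0000 cont=0.5529 V=0.5529[hold]; j=3 S=158.9100 intr=0.0000 cont=0.0000 V=0.0000[hold]; j=4 S=190.0454 intr=0.0000 cont=0.0000 V=0.0000[hold]; j=5 S=227.2811 intr=0.0000 cont=0.0000 V=0.0000[hold]; j=6 S=271.8125 intr=0.0000 cont=0.0000 V=0.0000[hold]  S*(6)=111.1064
k=5: j=0 S=101.5982 intr=21.0418 cont=20.3288 V=21.0418[EX]; j=1 S=121.5044 intr=1.1356 cont=5.8958 V=5.8958[hold]; j=2 S=145.3109 intr=0.0000 cont=0.2692 V=0.2692[hold]; j=3 S=173.7818 intr=0.0000 cont=0.0000 V=0.0000[hold]; j=4 S=207.8310 intr=0.0000 cont=0.0000 V=0.0000[hold]; j=5 S=248.5515 intr=0.0000 cont=0.0000 V=0.0000[hold]  S*(5)=101.5982
k=4: j=0 S=111.1064 intr=11.5336 cont=13.2356 V=13.2356[hold]; j=1 S=132.8756 intr=0.0000 cont=3.0070 V=3.0070[hold]; j=2 S=158.9100 intr=0.0000 cont=0.1311 V=0.1311[hold]; j=3 S=190.0454 intr=0.0000 cont=0.0000 V=0.0000[hold]; j=4 S=227.2811 intr=0.0000 cont=0.0000 V=0.0000[hold]  S*(4)=-
k=3: j=0 S=121.5044 intr=1.1356 cont=7.9695 V=7.9695[hold]; j=1 S=145.3109 intr=0.0000 cont=1.5305 V=1.5305[hold]; j=2 S=173.7818 intr=0.0000 cont=0.0638 V=0.0638[hold]; j=3 S=207.8310 intr=0.0000 cont=0.0000 V=0.0000[hold]  S*(3)=-
k=2: j=0 S=132.8756 intr=0.0000 cont=4.6566 V=4.6566[hold]; j=1 S=158.9100 intr=0.0000 cont=0.7775 V=0.7775[hold]; j=2 S=190.0454 intr=0.0000 cont=0.0311 V=0.0311[hold]  S*(2)=-
k=1: j=0 S=145.3109 intr=0.0000 cont=2.6616 V=2.6616[hold]; j=1 S=173.7818 intr=0.0000 cont=0.3943 V=0.3943[hold]  S*(1)=-
k=0: j=0 S=158.9100 intr=0.0000 cont=1.4959 V=1.4959[hold]  S*(0)=-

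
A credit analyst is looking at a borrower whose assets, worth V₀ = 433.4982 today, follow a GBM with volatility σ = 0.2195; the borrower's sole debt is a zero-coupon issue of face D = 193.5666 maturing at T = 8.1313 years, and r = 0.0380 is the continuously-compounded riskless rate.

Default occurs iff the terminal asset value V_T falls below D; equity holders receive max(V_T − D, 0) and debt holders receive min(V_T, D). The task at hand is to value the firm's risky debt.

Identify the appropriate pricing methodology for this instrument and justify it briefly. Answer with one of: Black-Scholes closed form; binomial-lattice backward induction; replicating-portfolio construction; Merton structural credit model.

Key observation: a levered firm with one bullet debt due at 8.1313 years is the canonical structural-credit setup: equity is a call on the firm's assets struck at the face value.

framework: Merton structural credit model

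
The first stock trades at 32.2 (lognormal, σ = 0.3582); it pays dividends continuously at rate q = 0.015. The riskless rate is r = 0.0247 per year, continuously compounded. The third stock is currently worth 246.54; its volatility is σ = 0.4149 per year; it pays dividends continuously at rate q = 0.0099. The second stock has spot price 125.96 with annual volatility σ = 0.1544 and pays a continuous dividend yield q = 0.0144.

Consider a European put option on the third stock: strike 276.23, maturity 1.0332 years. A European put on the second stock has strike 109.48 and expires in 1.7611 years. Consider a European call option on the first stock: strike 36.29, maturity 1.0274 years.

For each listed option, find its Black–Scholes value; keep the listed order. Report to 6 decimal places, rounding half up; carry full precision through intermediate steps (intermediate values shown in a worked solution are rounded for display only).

[the third stock put K=276.23]
σ√T = 0.4149·√1.0332 = 0.421731
d₁ = (ln(S/K) + (r−q+σ²/2)T) / (σ√T) = (ln(246.54/276.23) + (0.0247−0.0099+0.4149²/2)·1.0332) / 0.421731 = (-0.113710 + 0.104220) / 0.421731 = -0.022502
d₂ = d₁ − σ√T = -0.022502 − 0.421731 = -0.444233
e^{−rT} = 0.974803
e^{−qT} = 0.989823
N(−d₁) = 0.508976,  N(−d₂) = 0.671563
price = K·e^{−rT}·N(−d₂) − S·e^{−qT}·N(−d₁) = 180.831593 − 124.205992 = 56.625600
[the second stock put K=109.48]
σ√T = 0.1544·√1.7611 = 0.204899
d₁ = (ln(S/K) + (r−q+σ²/2)T) / (σ√T) = (ln(125.96/109.48) + (0.0247−0.0144+0.1544²/2)·1.7611) / 0.204899 = (0.140223 + 0.039131) / 0.204899 = 0.875328
d₂ = d₁ − σ√T = 0.875328 − 0.204899 = 0.670429
e^{−rT} = 0.957433
e^{−qT} = 0.974959
N(−d₁) = 0.190698,  N(−d₂) = 0.251292
price = K·e^{−rT}·N(−d₂) − S·e^{−qT}·N(−d₁) = 26.340391 − 23.418798 = 2.921593
[the first stock call K=36.29]
σ√T = 0.3582·√1.0274 = 0.363074
d₁ = (ln(S/K) + (r−q+σ²/2)T) / (σ√T) = (ln(32.2/36.29) + (0.0247−0.015+0.3582²/2)·1.0274) / 0.363074 = (-0.119576 + 0.075877) / 0.363074 = -0.120357
d₂ = d₁ − σ√T = -0.120357 − 0.363074 = -0.483431
e^{−rT} = 0.974943
e^{−qT} = 0.984707
N(d₁) = 0.452100,  N(d₂) = 0.314395
price = S·e^{−qT}·N(d₁) − K·e^{−rT}·N(d₂) = 14.334997 − 11.123495 = 3.211501

price(the third stock put K=276.23) = 56.625600
price(the second stock put K=109.48) = 2.921593
price(the first stock call K=36.29) = 3.211501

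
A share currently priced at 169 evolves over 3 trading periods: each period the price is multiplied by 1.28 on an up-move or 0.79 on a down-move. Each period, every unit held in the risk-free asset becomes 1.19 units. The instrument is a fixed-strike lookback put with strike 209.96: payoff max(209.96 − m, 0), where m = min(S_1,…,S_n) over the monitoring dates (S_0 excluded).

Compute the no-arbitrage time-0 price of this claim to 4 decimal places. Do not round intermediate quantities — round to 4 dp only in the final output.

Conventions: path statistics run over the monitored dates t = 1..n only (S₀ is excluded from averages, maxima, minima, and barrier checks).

Set p* = 0.8163 (from d < R < u); the path-dependent value is the discounted p*-expectation over all price paths.
Enumerate all 2^3 = 8 price paths (U = up ×1.28, D = down ×0.79); each path with k up-moves has probability p*^k·(1−p*)^(3−k).
DDD: m=83.3236, payoff=126.6364, prob=0.006196
UDD: m=135.0053, payoff=74.9547, prob=0.027540
DUD: m=133.5100, payoff=76.4500, prob=0.027540
UUD: m=216.3200, payoff=0.0000, prob=0.122398
DDU: m=105.4729, payoff=104.4871, prob=0.027540
UDU: m=170.8928, payoff=39.0672, prob=0.122398
DUU: m=133.5100, payoff=76.4500, prob=0.122398
UUU: m=216.3200, payoff=0.0000, prob=0.543991
Price = Σ prob·payoff / R^3 = 21.970905 / 1.685159 = 13.0379

price = 13.0379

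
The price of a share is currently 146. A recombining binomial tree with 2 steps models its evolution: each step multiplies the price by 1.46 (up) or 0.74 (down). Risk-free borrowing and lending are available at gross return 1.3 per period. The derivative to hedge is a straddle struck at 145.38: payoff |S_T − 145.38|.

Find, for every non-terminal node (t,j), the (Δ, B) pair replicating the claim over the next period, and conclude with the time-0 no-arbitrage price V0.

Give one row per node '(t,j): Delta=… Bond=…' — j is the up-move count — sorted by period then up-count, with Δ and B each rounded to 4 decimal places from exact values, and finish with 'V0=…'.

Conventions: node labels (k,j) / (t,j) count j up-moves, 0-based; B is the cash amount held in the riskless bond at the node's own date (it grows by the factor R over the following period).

Under the risk-neutral measure, an up-move has probability p* = (R−d)/(u−d) = 0.7778 and values discount at R = 1.3.
Payoffs at expiry: V(2,0)=65.4304, V(2,1)=12.3584, V(2,2)=165.8336
(1,0): S=108.0400. Δ = (V_up−V_dn)/(S_up−S_dn) = (12.3584−65.4304)/(157.7384−79.9496) = -0.6823. V = [p*·12.3584 + (1−p*)·65.4304]/1.3 = 18.5786. B = V − Δ·S = 92.2897.
(1,1): S=213.1600. Δ = (V_up−V_dn)/(S_up−S_dn) = (165.8336−12.3584)/(311.2136−157.7384) = 1.0000. V = [p*·165.8336 + (1−p*)·12.3584]/1.3 = 101.3292. B = V − Δ·S = -111.8308.
(0,0): S=146.0000. Δ = (V_up−V_dn)/(S_up−S_dn) = (101.3292−18.5786)/(213.1600−108.0400) = 0.7872. V = [p*·101.3292 + (1−p*)·18.5786]/1.3 = 63.8002. B = V − Δ·S = -51.1313.
As a check, the time-0 holding Δ(0,0)·S0 + B(0,0) comes to 63.8002 — exactly V0.

(0,0): Delta=0.7872 Bond=-51.1313
(1,0): Delta=-0.6823 Bond=92.2897
(1,1): Delta=1.0000 Bond=-111.8308
V0=63.8002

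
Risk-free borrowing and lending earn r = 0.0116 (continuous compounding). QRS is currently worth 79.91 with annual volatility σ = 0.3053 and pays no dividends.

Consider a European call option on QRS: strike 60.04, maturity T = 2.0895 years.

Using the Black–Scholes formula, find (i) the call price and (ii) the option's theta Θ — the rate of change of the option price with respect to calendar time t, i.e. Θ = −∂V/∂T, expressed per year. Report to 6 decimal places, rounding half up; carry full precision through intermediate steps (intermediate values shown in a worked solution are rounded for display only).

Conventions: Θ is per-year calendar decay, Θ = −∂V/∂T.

σ√T = 0.3053·√2.0895 = 0.441314
d₁ = (ln(S/K) + (r+σ²/2)T) / (σ√T) = (ln(79.91/60.04) + (0.0116+0.3053²/2)·2.0895) / 0.441314 = (0.285890 + 0.121617) / 0.441314 = 0.923395
d₂ = d₁ − σ√T = 0.923395 − 0.441314 = 0.482081
e^{−rT} = 0.976053
N(d₁) = 0.822099,  N(d₂) = 0.685126
Call price V = S·N(d₁) − K·e^{−rT}·N(d₂) = 65.693952 − 40.149893 = 25.544059
φ(d₁) = (1/√(2π))·e^{−d₁²/2} = 0.260470
Θ = −S·φ(d₁)·σ/(2√T) − r·K·e^{−rT}·N(d₂) = −2.198034 − 0.465739 = -2.663773

price = 25.544059
Θ = -2.663773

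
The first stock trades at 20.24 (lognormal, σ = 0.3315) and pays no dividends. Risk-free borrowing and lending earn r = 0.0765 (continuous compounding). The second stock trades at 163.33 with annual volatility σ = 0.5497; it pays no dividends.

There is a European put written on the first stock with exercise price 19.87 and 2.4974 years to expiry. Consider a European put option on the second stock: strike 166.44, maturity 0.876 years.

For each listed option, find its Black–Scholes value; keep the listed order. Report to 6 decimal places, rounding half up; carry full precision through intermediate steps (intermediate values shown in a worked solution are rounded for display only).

[the first stock put K=19.87]
σ√T = 0.3315·√2.4974 = 0.523875
d₁ = (ln(S/K) + (r+σ²/2)T) / (σ√T) = (ln(20.24/19.87) + (0.0765+0.3315²/2)·2.4974) / 0.523875 = (0.018450 + 0.328274) / 0.523875 = 0.661844
d₂ = d₁ − σ√T = 0.661844 − 0.523875 = 0.137969
e^{−rT} = 0.826090
N(−d₁) = 0.254036,  N(−d₂) = 0.445133
price = K·e^{−rT}·N(−d₂) − S·N(−d₁) = 7.306590 − 5.141682 = 2.164908
[the second stock put K=166.44]
σ√T = 0.5497·√0.876 = 0.514491
d₁ = (ln(S/K) + (r+σ²/2)T) / (σ√T) = (ln(163.33/166.44) + (0.0765+0.5497²/2)·0.876) / 0.514491 = (-0.018862 + 0.199364) / 0.514491 = 0.350837
d₂ = d₁ − σ√T = 0.350837 − 0.514491 = -0.163654
e^{−rT} = 0.935182
N(−d₁) = 0.362855,  N(−d₂) = 0.564998
price = K·e^{−rT}·N(−d₂) − S·N(−d₁) = 87.942963 − 59.265180 = 28.677783

price(the first stock put K=19.87) = 2.164908
price(the second stock put K=166.44) = 28.677783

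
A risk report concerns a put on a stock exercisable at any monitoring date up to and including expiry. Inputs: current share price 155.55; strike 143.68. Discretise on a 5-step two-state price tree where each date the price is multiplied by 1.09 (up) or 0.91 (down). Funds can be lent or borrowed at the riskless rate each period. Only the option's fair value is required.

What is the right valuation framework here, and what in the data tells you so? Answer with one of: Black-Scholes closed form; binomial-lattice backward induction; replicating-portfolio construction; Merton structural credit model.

framework: binomial-lattice backward induction

Key observation: with exercise allowed before expiry on a discrete up/down model (5 steps from spot 155.55), the strike-143.68 put's value must be rolled back through the tree testing early exercise at each node.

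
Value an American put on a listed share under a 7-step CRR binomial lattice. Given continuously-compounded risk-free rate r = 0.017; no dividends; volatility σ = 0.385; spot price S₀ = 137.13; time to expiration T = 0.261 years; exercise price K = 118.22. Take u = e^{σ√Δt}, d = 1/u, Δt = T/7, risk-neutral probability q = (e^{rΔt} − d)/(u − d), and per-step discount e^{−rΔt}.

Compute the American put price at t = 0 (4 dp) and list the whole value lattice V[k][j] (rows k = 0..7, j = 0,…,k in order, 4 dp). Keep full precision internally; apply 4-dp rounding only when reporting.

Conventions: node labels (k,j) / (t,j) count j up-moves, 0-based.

price = 3.3514
tree:
3.3514
5.2669 1.3273
8.0806 2.2943 0.3050
12.0353 3.9033 0.5935 0.0000
17.2737 6.5037 1.1546 0.0000 0.0000
23.6613 10.5321 2.2464 0.0000 0.0000 0.0000
30.4360 16.3637 4.3704 0.0000 0.0000 0.0000 0.0000
36.7253 23.6613 8.5030 0.0000 0.0000 0.0000 0.0000 0.0000

Δt=0.03729, u=1.07717, d=0.92835, q=0.48568, disc=e^(-rΔt)=0.99937
k=7 terminal: V=max(K-S,0) → 36.7253 23.6613 8.5030 0.0000 0.0000 0.0000 0.0000 0.0000
k=6: j=0 S=87.7840 intr=30.4360 cont=30.3610 V=30.4360[EX]; j=1 S=101.8563 intr=16.3637 cont=16.2888 V=16.3637[EX]; j=2 S=118.1844 intr=0.0356 cont=4.3704 V=4.3704[hold]; j=3 S=137.1300 intr=0.0000 cont=0.0000 V=0.0000[hold]; j=4 S=159.1127 intr=0.0000 cont=0.0000 V=0.0000[hold]; j=5 S=184.6193 intr=0.0000 cont=0.0000 V=0.0000[hold]; j=6 S=214.2148 intr=0.0000 cont=0.0000 V=0.0000[hold]
k=5: j=0 S=94.5587 intr=23.6613 cont=23.5863 V=23.6613[EX]; j=1 S=109.7170 intr=8.5030 cont=10.5321 V=10.5321[hold]; j=2 S=127.3053 intr=0.0000 cont=2.2464 V=2.2464[hold]; j=3 S=147.7130 intr=0.0000 cont=0.0000 V=0.0000[hold]; j=4 S=171.3922 intr=0.0000 cont=0.0000 V=0.0000[hold]; j=5 S=198.8672 intr=0.0000 cont=0.0000 V=0.0000[hold]
k=4: j=0 S=101.8563 intr=16.3637 cont=17.2737 V=17.2737[hold]; j=1 S=118.1844 intr=0.0356 cont=6.5037 V=6.5037[hold]; j=2 S=137.1300 intr=0.0000 cont=1.1546 V=1.1546[hold]; j=3 S=159.1127 intr=0.0000 cont=0.0000 V=0.0000[hold]; j=4 S=184.6193 intr=0.0000 cont=0.0000 V=0.0000[hold]
k=3: j=0 S=109.7170 intr=8.5030 cont=12.0353 V=12.0353[hold]; j=1 S=127.3053 intr=0.0000 cont=3.9033 V=3.9033[hold]; j=2 S=147.7130 intr=0.0000 cont=0.5935 V=0.5935[hold]; j=3 S=171.3922 intr=0.0000 cont=0.0000 V=0.0000[hold]
k=2: j=0 S=118.1844 intr=0.0356 cont=8.0806 V=8.0806[hold]; j=1 S=137.1300 intr=0.0000 cont=2.2943 V=2.2943[hold]; j=2 S=159.1127 intr=0.0000 cont=0.3050 V=0.3050[hold]
k=1: j=0 S=127.3053 intr=0.0000 cont=5.2669 V=5.2669[hold]; j=1 S=147.7130 intr=0.0000 cont=1.3273 V=1.3273[hold]
k=0: j=0 S=137.1300 intr=0.0000 cont=3.3514 V=3.3514[hold]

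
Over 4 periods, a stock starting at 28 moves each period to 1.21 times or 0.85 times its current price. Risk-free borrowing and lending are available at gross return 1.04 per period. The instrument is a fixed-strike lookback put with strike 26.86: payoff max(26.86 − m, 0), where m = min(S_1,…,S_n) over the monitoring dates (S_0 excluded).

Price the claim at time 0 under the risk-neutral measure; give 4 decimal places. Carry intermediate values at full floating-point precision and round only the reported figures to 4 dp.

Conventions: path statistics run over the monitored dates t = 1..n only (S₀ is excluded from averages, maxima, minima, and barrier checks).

Set p* = 0.5278 (from d < R < u); the path-dependent value is the discounted p*-expectation over all price paths.
Enumerate all 2^4 = 16 price paths (U = up ×1.21, D = down ×0.85); each path with k up-moves has probability p*^k·(1−p*)^(4−k).
DDDD: m=14.6162, payoff=12.2438, prob=0.049726
UDDD: m=20.8066, payoff=6.0534, prob=0.055576
DUDD: m=20.8066, payoff=6.0534, prob=0.055576
UUDD: m=29.6187, payoff=0.0000, prob=0.062115
DDUD: m=20.2300, payoff=6.6300, prob=0.055576
UDUD: m=28.7980, payoff=0.0000, prob=0.062115
DUUD: m=23.8000, payoff=3.0600, prob=0.062115
UUUD: m=33.8800, payoff=0.0000, prob=0.069422
DDDU: m=17.1955, payoff=9.6645, prob=0.055576
UDDU: m=24.4783, payoff=2.3817, prob=0.062115
DUDU: m=23.8000, payoff=3.0600, prob=0.062115
UUDU: m=33.8800, payoff=0.0000, prob=0.069422
DDUU: m=20.2300, payoff=6.6300, prob=0.062115
UDUU: m=28.7980, payoff=0.0000, prob=0.069422
DUUU: m=23.8000, payoff=3.0600, prob=0.069422
UUUU: m=33.8800, payoff=0.0000, prob=0.077590
Price = Σ prob·payoff / R^4 = 3.339621 / 1.169859 = 2.8547

price = 2.8547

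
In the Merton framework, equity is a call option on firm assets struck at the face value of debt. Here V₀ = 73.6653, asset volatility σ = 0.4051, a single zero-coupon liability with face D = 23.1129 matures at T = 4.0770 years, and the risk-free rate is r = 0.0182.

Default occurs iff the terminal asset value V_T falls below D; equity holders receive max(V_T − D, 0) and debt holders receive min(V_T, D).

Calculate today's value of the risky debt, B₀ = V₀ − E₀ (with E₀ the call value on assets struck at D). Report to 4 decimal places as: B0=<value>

Equity is a call on the firm's assets struck at D = 23.1129:
d₁ = [ln(V₀/D) + (r + σ²/2)T] / (σ√T)
   = [ln(73.6653/23.1129) + (0.0182 + 0.5·0.4051²)·4.0770] / (0.4051·√4.0770)
   = [1.159141 + 0.408732] / 0.817961 = 1.916806
d₂ = d₁ − σ√T = 1.916806 − 0.817961 = 1.098845
N(d₁) = 0.972369,  N(d₂) = 0.864082,  e^(−rT) = 0.928485
E₀ = V₀·N(d₁) − D·e^(−rT)·N(d₂)
   = 73.6653·0.972369 − 23.1129·0.928485·0.864082 = 53.086652
B₀ = V₀ − E₀ = 73.6653 − 53.086652 = 20.578648

B0=20.5786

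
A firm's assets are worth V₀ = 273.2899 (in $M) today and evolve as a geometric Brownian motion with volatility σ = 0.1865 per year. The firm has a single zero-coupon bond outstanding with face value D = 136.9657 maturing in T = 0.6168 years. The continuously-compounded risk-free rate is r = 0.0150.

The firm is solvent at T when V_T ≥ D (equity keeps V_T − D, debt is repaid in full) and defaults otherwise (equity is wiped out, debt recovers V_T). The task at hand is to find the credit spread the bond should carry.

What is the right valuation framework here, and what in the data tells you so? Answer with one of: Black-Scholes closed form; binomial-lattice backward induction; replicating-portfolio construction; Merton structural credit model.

framework: Merton structural credit model

Key observation: the asked-for credit quantity lives on the firm's capital structure — asset value, asset volatility, debt face 136.9657 — which is the structural model's domain.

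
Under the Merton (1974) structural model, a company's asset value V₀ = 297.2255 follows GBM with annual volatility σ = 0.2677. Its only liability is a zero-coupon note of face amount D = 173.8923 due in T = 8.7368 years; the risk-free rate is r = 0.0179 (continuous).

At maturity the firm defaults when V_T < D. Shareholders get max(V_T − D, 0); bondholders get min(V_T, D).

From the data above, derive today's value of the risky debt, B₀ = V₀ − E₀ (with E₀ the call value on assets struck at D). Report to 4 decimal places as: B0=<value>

B0=132.0425

Work the structural quantities from V₀ = 297.2255 against face 173.8923:
d₁ = [ln(V₀/D) + (r + σ²/2)T] / (σ√T)
   = [ln(297.2255/173.8923) + (0.0179 + 0.5·0.2677²)·8.7368] / (0.2677·√8.7368)
   = [0.536055 + 0.469443] / 0.791270 = 1.270739
d₂ = d₁ − σ√T = 1.270739 − 0.791270 = 0.479470
N(d₁) = 0.898089,  N(d₂) = 0.684198,  e^(−rT) = 0.855227
E₀ = V₀·N(d₁) − D·e^(−rT)·N(d₂)
   = 297.2255·0.898089 − 173.8923·0.855227·0.684198 = 165.182984
B₀ = V₀ − E₀ = 297.2255 − 165.182984 = 132.042516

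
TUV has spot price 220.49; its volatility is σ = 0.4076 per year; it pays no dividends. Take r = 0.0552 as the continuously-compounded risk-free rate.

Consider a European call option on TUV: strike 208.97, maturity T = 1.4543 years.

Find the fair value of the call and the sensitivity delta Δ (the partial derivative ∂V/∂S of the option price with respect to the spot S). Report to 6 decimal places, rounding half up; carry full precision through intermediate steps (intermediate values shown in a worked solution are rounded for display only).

price = 55.391146
Δ = 0.697861

σ√T = 0.4076·√1.4543 = 0.491543
d₁ = (ln(S/K) + (r+σ²/2)T) / (σ√T) = (ln(220.49/208.97) + (0.0552+0.4076²/2)·1.4543) / 0.491543 = (0.053662 + 0.201084) / 0.491543 = 0.518258
d₂ = d₁ − σ√T = 0.518258 − 0.491543 = 0.026716
e^{−rT} = 0.922860
N(d₁) = 0.697861,  N(d₂) = 0.510657
Call price V = S·N(d₁) − K·e^{−rT}·N(d₂) = 153.871370 − 98.480224 = 55.391146
Δ = N(d₁) = 0.697861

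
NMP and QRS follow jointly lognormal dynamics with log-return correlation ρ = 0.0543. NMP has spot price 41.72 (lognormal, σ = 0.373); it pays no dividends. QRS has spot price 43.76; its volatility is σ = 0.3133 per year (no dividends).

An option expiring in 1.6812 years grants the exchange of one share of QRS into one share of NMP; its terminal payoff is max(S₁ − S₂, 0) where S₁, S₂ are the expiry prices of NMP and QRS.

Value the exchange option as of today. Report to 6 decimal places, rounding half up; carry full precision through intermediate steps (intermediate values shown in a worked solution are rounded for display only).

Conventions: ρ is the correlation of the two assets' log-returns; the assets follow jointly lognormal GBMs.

exchange price = 9.325023

σ_eff = √(σ₁² + σ₂² − 2ρσ₁σ₂) = √(0.373² + 0.3133² − 2·0.0543·0.373·0.3133) = 0.473914
d₁ = (ln(S₁/S₂) + (q₂ − q₁ + σ_eff²/2)T) / (σ_eff√T) = (ln(41.72/43.76) + (0.0 − 0.0 + 0.112297)·1.6812) / 0.614483 = 0.229551
d₂ = d₁ − σ_eff√T = 0.229551 − 0.614483 = -0.384932
N(d₁) = 0.590780,  N(d₂) = 0.350144
V = S₁·e^{−q₁T}·N(d₁) − S₂·e^{−q₂T}·N(d₂) = 24.647321 − 15.322299 = 9.325023
Key observation: r never enters — measured in units of QRS, the claim is a call on S₁/S₂ struck at 1, so only the dividend yields and σ_eff matter.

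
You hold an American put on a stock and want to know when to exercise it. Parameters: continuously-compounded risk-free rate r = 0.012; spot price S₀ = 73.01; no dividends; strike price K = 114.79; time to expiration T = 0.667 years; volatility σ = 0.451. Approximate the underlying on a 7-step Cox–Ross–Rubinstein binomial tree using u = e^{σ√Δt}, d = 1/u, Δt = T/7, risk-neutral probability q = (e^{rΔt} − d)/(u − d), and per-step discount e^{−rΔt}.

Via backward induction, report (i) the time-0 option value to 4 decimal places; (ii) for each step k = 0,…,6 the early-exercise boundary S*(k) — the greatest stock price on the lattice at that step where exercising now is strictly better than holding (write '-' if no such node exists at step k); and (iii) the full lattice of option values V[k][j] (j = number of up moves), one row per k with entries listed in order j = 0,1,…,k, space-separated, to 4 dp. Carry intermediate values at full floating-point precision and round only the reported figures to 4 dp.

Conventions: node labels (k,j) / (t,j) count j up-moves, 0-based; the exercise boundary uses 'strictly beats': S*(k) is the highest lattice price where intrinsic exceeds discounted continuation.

Δt=0.09529, u=1.14937, d=0.87004, q=0.46935, disc=e^(-rΔt)=0.99886
k=7 terminal: V=max(K-S,0) → 87.2378 78.3920 66.7061 51.2684 30.8743 3.9325 0.0000 0.0000
k=6: j=0 S=31.6677 intr=83.1223 cont=82.9911 V=83.1223[EX]; j=1 S=41.8349 intr=72.9551 cont=72.8239 V=72.9551[EX]; j=2 S=55.2663 intr=59.5237 cont=59.3925 V=59.5237[EX]; j=3 S=73.0100 intr=41.7800 cont=41.6488 V=41.7800[EX]; j=4 S=96.4504 intr=18.3396 cont=18.2084 V=18.3396[EX]; j=5 S=127.4166 intr=0.0000 cont=2.0844 V=2.0844[hold]; j=6 S=168.3247 intr=0.0000 cont=0.0000 V=0.0000[hold]  S*(6)=96.4504
k=5: j=0 S=36.3980 intr=78.3920 cont=78.2608 V=78.3920[EX]; j=1 S=48.0839 intr=66.7061 cont=66.5749 V=66.7061[EX]; j=2 S=63.5216 intr=51.2684 cont=51.1372 V=51.2684[EX]; j=3 S=83.9157 intr=30.8743 cont=30.7431 V=30.8743[EX]; j=4 S=110.8575 intr=3.9325 cont=10.6980 V=10.6980[hold]; j=5 S=146.4492 intr=0.0000 cont=1.1048 V=1.1048[hold]  S*(5)=83.9157
k=4: j=0 S=41.8349 intr=72.9551 cont=72.8239 V=72.9551[EX]; j=1 S=55.2663 intr=59.5237 cont=59.3925 V=59.5237[EX]; j=2 S=73.0100 intr=41.7800 cont=41.6488 V=41.7800[EX]; j=3 S=96.4504 intr=18.3396 cont=21.3801 V=21.3801[hold]; j=4 S=127.4166 intr=0.0000 cont=6.1884 V=6.1884[hold]  S*(4)=73.0100
k=3: j=0 S=48.0839 intr=66.7061 cont=66.5749 V=66.7061[EX]; j=1 S=63.5216 intr=51.2684 cont=51.1372 V=51.2684[EX]; j=2 S=83.9157 intr=30.8743 cont=32.1686 V=32.1686[hold]; j=3 S=110.8575 intr=3.9325 cont=14.2336 V=14.2336[hold]  S*(3)=63.5216
k=2: j=0 S=55.2663 intr=59.5237 cont=59.3925 V=59.5237[EX]; j=1 S=73.0100 intr=41.7800 cont=42.2556 V=42.2556[hold]; j=2 S=96.4504 intr=18.3396 cont=23.7237 V=23.7237[hold]  S*(2)=55.2663
k=1: j=0 S=63.5216 intr=51.2684 cont=51.3602 V=51.3602[hold]; j=1 S=83.9157 intr=30.8743 cont=33.5193 V=33.5193[hold]  S*(1)=-
k=0: j=0 S=73.0100 intr=41.7800 cont=42.9375 V=42.9375[hold]  S*(0)=-

price = 42.9375
boundary = - - 55.2663 63.5216 73.0100 83.9157 96.4504
tree:
42.9375
51.3602 33.5193
59.5237 42.2556 23.7237
66.7061 51.2684 32.1686 14.2336
72.9551 59.5237 41.7800 21.3801 6.1884
78.3920 66.7061 51.2684 30.8743 10.6980 1.1048
83.1223 72.9551 59.5237 41.7800 18.3396 2.0844 0.0000
87.2378 78.3920 66.7061 51.2684 30.8743 3.9325 0.0000 0.0000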